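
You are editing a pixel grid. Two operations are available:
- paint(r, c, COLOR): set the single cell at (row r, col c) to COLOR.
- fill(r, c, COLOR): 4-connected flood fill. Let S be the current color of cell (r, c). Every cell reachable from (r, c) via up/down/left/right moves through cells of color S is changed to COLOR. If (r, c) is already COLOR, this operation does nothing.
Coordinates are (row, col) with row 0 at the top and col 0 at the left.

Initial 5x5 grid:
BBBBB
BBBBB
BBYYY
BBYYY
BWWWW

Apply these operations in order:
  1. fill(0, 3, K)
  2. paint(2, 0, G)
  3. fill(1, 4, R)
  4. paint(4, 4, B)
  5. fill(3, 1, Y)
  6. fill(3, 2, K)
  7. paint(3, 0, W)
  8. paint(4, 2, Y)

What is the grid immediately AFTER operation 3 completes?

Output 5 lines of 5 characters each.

After op 1 fill(0,3,K) [15 cells changed]:
KKKKK
KKKKK
KKYYY
KKYYY
KWWWW
After op 2 paint(2,0,G):
KKKKK
KKKKK
GKYYY
KKYYY
KWWWW
After op 3 fill(1,4,R) [14 cells changed]:
RRRRR
RRRRR
GRYYY
RRYYY
RWWWW

Answer: RRRRR
RRRRR
GRYYY
RRYYY
RWWWW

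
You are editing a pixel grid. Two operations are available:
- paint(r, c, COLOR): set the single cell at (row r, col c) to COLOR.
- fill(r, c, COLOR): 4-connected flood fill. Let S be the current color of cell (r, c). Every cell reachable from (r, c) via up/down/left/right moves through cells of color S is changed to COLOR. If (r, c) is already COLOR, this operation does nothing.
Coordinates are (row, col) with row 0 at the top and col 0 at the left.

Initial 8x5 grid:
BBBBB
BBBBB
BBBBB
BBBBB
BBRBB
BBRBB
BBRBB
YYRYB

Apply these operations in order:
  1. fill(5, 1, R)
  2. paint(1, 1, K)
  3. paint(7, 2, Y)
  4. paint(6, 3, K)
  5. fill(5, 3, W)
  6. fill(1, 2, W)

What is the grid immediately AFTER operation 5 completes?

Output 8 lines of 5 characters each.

Answer: WWWWW
WKWWW
WWWWW
WWWWW
WWWWW
WWWWW
WWWKW
YYYYW

Derivation:
After op 1 fill(5,1,R) [33 cells changed]:
RRRRR
RRRRR
RRRRR
RRRRR
RRRRR
RRRRR
RRRRR
YYRYR
After op 2 paint(1,1,K):
RRRRR
RKRRR
RRRRR
RRRRR
RRRRR
RRRRR
RRRRR
YYRYR
After op 3 paint(7,2,Y):
RRRRR
RKRRR
RRRRR
RRRRR
RRRRR
RRRRR
RRRRR
YYYYR
After op 4 paint(6,3,K):
RRRRR
RKRRR
RRRRR
RRRRR
RRRRR
RRRRR
RRRKR
YYYYR
After op 5 fill(5,3,W) [34 cells changed]:
WWWWW
WKWWW
WWWWW
WWWWW
WWWWW
WWWWW
WWWKW
YYYYW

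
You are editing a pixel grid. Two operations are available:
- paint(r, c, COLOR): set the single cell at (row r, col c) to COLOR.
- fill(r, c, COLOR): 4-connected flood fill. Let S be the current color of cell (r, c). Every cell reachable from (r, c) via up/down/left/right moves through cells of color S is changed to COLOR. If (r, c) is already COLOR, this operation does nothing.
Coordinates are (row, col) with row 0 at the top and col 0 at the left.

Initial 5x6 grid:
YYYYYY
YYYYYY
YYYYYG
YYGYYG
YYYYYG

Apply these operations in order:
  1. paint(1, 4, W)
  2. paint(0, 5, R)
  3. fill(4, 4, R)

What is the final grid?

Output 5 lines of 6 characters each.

Answer: RRRRRR
RRRRWY
RRRRRG
RRGRRG
RRRRRG

Derivation:
After op 1 paint(1,4,W):
YYYYYY
YYYYWY
YYYYYG
YYGYYG
YYYYYG
After op 2 paint(0,5,R):
YYYYYR
YYYYWY
YYYYYG
YYGYYG
YYYYYG
After op 3 fill(4,4,R) [23 cells changed]:
RRRRRR
RRRRWY
RRRRRG
RRGRRG
RRRRRG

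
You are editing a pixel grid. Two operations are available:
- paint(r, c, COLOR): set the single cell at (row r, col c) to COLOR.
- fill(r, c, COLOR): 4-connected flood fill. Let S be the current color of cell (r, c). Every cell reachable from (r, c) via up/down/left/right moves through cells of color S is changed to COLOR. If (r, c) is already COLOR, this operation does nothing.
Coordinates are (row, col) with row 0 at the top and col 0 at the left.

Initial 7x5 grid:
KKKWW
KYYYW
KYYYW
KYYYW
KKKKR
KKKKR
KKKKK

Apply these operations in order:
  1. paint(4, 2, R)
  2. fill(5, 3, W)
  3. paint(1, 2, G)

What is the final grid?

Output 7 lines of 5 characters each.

Answer: WWWWW
WYGYW
WYYYW
WYYYW
WWRWR
WWWWR
WWWWW

Derivation:
After op 1 paint(4,2,R):
KKKWW
KYYYW
KYYYW
KYYYW
KKRKR
KKKKR
KKKKK
After op 2 fill(5,3,W) [18 cells changed]:
WWWWW
WYYYW
WYYYW
WYYYW
WWRWR
WWWWR
WWWWW
After op 3 paint(1,2,G):
WWWWW
WYGYW
WYYYW
WYYYW
WWRWR
WWWWR
WWWWW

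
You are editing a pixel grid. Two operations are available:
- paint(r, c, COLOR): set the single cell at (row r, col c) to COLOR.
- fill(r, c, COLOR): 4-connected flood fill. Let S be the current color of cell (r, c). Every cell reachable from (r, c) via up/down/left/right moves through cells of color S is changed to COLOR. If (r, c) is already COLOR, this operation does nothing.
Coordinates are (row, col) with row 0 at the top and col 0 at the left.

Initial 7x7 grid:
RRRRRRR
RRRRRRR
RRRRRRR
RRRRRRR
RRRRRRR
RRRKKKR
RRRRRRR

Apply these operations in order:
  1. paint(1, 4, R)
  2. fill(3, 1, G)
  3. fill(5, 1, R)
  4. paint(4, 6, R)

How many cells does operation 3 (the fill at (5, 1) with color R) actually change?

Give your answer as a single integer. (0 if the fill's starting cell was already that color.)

Answer: 46

Derivation:
After op 1 paint(1,4,R):
RRRRRRR
RRRRRRR
RRRRRRR
RRRRRRR
RRRRRRR
RRRKKKR
RRRRRRR
After op 2 fill(3,1,G) [46 cells changed]:
GGGGGGG
GGGGGGG
GGGGGGG
GGGGGGG
GGGGGGG
GGGKKKG
GGGGGGG
After op 3 fill(5,1,R) [46 cells changed]:
RRRRRRR
RRRRRRR
RRRRRRR
RRRRRRR
RRRRRRR
RRRKKKR
RRRRRRR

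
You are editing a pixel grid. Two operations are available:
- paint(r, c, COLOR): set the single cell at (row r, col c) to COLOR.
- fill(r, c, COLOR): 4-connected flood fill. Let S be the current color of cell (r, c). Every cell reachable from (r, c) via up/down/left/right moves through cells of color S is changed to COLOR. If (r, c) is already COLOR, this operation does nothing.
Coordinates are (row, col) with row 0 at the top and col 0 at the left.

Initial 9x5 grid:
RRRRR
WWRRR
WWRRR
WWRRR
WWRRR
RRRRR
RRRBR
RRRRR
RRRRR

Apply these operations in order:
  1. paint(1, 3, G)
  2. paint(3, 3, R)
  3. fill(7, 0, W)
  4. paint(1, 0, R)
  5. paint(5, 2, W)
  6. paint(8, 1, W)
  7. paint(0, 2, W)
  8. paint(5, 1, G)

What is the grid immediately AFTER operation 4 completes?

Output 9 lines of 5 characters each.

After op 1 paint(1,3,G):
RRRRR
WWRGR
WWRRR
WWRRR
WWRRR
RRRRR
RRRBR
RRRRR
RRRRR
After op 2 paint(3,3,R):
RRRRR
WWRGR
WWRRR
WWRRR
WWRRR
RRRRR
RRRBR
RRRRR
RRRRR
After op 3 fill(7,0,W) [35 cells changed]:
WWWWW
WWWGW
WWWWW
WWWWW
WWWWW
WWWWW
WWWBW
WWWWW
WWWWW
After op 4 paint(1,0,R):
WWWWW
RWWGW
WWWWW
WWWWW
WWWWW
WWWWW
WWWBW
WWWWW
WWWWW

Answer: WWWWW
RWWGW
WWWWW
WWWWW
WWWWW
WWWWW
WWWBW
WWWWW
WWWWW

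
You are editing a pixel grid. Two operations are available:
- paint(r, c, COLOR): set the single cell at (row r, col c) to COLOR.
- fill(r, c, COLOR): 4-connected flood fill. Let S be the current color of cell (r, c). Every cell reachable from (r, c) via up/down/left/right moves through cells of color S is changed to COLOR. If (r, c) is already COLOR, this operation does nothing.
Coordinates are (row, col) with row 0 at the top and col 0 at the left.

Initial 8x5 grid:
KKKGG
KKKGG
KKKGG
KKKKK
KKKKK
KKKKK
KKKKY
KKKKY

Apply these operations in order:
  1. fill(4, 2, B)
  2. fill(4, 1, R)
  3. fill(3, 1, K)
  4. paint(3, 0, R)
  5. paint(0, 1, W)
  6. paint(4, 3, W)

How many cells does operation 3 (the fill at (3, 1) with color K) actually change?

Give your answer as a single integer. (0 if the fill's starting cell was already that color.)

Answer: 32

Derivation:
After op 1 fill(4,2,B) [32 cells changed]:
BBBGG
BBBGG
BBBGG
BBBBB
BBBBB
BBBBB
BBBBY
BBBBY
After op 2 fill(4,1,R) [32 cells changed]:
RRRGG
RRRGG
RRRGG
RRRRR
RRRRR
RRRRR
RRRRY
RRRRY
After op 3 fill(3,1,K) [32 cells changed]:
KKKGG
KKKGG
KKKGG
KKKKK
KKKKK
KKKKK
KKKKY
KKKKY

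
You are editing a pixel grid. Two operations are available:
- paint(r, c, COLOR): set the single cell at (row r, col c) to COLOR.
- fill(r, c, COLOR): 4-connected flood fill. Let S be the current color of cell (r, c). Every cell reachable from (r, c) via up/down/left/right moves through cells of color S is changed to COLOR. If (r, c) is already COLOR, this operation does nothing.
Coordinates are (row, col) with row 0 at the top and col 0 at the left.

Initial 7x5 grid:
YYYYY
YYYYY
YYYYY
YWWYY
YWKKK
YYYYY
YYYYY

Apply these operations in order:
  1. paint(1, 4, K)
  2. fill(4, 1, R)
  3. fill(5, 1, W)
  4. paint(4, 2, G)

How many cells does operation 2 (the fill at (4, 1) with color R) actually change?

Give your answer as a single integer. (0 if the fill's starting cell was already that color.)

Answer: 3

Derivation:
After op 1 paint(1,4,K):
YYYYY
YYYYK
YYYYY
YWWYY
YWKKK
YYYYY
YYYYY
After op 2 fill(4,1,R) [3 cells changed]:
YYYYY
YYYYK
YYYYY
YRRYY
YRKKK
YYYYY
YYYYY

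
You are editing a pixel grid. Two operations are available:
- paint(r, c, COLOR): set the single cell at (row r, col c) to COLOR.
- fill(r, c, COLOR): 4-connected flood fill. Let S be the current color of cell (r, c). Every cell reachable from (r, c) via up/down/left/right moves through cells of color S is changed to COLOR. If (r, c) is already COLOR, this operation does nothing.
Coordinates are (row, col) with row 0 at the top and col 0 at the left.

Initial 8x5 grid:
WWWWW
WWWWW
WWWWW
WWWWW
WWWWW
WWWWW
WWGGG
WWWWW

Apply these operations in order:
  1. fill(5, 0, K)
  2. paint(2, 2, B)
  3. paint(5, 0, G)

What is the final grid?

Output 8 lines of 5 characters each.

Answer: KKKKK
KKKKK
KKBKK
KKKKK
KKKKK
GKKKK
KKGGG
KKKKK

Derivation:
After op 1 fill(5,0,K) [37 cells changed]:
KKKKK
KKKKK
KKKKK
KKKKK
KKKKK
KKKKK
KKGGG
KKKKK
After op 2 paint(2,2,B):
KKKKK
KKKKK
KKBKK
KKKKK
KKKKK
KKKKK
KKGGG
KKKKK
After op 3 paint(5,0,G):
KKKKK
KKKKK
KKBKK
KKKKK
KKKKK
GKKKK
KKGGG
KKKKK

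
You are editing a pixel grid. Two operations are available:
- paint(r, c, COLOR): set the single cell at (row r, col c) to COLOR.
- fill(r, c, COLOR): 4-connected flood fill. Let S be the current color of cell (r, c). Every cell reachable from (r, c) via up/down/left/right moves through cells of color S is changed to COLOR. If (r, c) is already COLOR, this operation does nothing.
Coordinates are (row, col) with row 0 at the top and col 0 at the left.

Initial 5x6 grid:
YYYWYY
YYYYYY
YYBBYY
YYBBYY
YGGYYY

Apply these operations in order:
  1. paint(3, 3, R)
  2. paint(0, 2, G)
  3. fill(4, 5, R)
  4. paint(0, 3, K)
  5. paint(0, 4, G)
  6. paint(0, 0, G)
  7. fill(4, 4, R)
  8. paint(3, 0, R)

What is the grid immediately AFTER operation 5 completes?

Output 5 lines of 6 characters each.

Answer: RRGKGR
RRRRRR
RRBBRR
RRBRRR
RGGRRR

Derivation:
After op 1 paint(3,3,R):
YYYWYY
YYYYYY
YYBBYY
YYBRYY
YGGYYY
After op 2 paint(0,2,G):
YYGWYY
YYYYYY
YYBBYY
YYBRYY
YGGYYY
After op 3 fill(4,5,R) [22 cells changed]:
RRGWRR
RRRRRR
RRBBRR
RRBRRR
RGGRRR
After op 4 paint(0,3,K):
RRGKRR
RRRRRR
RRBBRR
RRBRRR
RGGRRR
After op 5 paint(0,4,G):
RRGKGR
RRRRRR
RRBBRR
RRBRRR
RGGRRR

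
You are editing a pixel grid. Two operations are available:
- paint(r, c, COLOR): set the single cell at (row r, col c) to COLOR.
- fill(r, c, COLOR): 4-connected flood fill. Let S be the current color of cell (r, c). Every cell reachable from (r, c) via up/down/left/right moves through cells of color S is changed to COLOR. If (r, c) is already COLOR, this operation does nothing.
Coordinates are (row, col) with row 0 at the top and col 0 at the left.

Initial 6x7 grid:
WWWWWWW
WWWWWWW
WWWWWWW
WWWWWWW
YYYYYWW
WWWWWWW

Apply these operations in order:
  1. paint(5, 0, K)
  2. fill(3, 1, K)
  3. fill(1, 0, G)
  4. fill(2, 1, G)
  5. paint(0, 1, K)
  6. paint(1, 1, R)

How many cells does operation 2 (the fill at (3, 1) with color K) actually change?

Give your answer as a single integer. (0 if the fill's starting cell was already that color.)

After op 1 paint(5,0,K):
WWWWWWW
WWWWWWW
WWWWWWW
WWWWWWW
YYYYYWW
KWWWWWW
After op 2 fill(3,1,K) [36 cells changed]:
KKKKKKK
KKKKKKK
KKKKKKK
KKKKKKK
YYYYYKK
KKKKKKK

Answer: 36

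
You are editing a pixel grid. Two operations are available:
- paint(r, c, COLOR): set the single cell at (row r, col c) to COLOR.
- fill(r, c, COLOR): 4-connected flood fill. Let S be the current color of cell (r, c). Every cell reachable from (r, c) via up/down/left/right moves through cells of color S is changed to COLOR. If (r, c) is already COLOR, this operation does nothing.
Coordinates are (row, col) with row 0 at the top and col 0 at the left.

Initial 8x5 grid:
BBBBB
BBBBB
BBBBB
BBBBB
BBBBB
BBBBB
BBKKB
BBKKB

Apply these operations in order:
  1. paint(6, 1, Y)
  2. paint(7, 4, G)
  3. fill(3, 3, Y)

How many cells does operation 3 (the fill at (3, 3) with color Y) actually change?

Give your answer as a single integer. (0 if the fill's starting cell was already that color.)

After op 1 paint(6,1,Y):
BBBBB
BBBBB
BBBBB
BBBBB
BBBBB
BBBBB
BYKKB
BBKKB
After op 2 paint(7,4,G):
BBBBB
BBBBB
BBBBB
BBBBB
BBBBB
BBBBB
BYKKB
BBKKG
After op 3 fill(3,3,Y) [34 cells changed]:
YYYYY
YYYYY
YYYYY
YYYYY
YYYYY
YYYYY
YYKKY
YYKKG

Answer: 34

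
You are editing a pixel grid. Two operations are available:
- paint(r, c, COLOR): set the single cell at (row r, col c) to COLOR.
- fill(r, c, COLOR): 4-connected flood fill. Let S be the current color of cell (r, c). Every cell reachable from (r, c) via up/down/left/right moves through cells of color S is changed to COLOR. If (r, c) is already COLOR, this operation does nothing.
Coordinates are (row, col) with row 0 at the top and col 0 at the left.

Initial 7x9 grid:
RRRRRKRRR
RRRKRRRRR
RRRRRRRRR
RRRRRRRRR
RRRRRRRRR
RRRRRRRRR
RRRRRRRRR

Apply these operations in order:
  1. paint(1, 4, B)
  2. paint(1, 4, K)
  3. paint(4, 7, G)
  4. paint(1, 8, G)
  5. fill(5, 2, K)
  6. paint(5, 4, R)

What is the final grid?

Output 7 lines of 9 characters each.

After op 1 paint(1,4,B):
RRRRRKRRR
RRRKBRRRR
RRRRRRRRR
RRRRRRRRR
RRRRRRRRR
RRRRRRRRR
RRRRRRRRR
After op 2 paint(1,4,K):
RRRRRKRRR
RRRKKRRRR
RRRRRRRRR
RRRRRRRRR
RRRRRRRRR
RRRRRRRRR
RRRRRRRRR
After op 3 paint(4,7,G):
RRRRRKRRR
RRRKKRRRR
RRRRRRRRR
RRRRRRRRR
RRRRRRRGR
RRRRRRRRR
RRRRRRRRR
After op 4 paint(1,8,G):
RRRRRKRRR
RRRKKRRRG
RRRRRRRRR
RRRRRRRRR
RRRRRRRGR
RRRRRRRRR
RRRRRRRRR
After op 5 fill(5,2,K) [58 cells changed]:
KKKKKKKKK
KKKKKKKKG
KKKKKKKKK
KKKKKKKKK
KKKKKKKGK
KKKKKKKKK
KKKKKKKKK
After op 6 paint(5,4,R):
KKKKKKKKK
KKKKKKKKG
KKKKKKKKK
KKKKKKKKK
KKKKKKKGK
KKKKRKKKK
KKKKKKKKK

Answer: KKKKKKKKK
KKKKKKKKG
KKKKKKKKK
KKKKKKKKK
KKKKKKKGK
KKKKRKKKK
KKKKKKKKK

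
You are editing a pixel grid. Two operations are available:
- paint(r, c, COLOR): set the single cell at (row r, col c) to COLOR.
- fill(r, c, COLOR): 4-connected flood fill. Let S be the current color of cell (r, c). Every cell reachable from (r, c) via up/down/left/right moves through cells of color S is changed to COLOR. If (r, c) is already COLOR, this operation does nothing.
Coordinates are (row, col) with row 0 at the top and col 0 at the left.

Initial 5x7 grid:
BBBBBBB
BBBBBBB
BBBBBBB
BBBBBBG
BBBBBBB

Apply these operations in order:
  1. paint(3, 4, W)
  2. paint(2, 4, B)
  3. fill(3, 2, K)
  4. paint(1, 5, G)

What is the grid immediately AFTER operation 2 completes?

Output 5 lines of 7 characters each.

Answer: BBBBBBB
BBBBBBB
BBBBBBB
BBBBWBG
BBBBBBB

Derivation:
After op 1 paint(3,4,W):
BBBBBBB
BBBBBBB
BBBBBBB
BBBBWBG
BBBBBBB
After op 2 paint(2,4,B):
BBBBBBB
BBBBBBB
BBBBBBB
BBBBWBG
BBBBBBB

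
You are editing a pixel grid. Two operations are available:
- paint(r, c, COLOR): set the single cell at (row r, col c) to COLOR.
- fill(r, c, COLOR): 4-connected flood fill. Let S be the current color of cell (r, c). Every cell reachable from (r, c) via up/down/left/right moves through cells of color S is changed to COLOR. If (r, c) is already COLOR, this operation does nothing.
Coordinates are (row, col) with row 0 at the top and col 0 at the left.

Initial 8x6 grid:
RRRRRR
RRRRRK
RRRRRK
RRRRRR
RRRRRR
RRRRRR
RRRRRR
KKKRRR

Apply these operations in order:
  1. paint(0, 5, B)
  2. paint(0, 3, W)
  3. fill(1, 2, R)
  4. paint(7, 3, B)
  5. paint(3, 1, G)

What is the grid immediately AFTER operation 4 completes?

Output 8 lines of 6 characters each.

After op 1 paint(0,5,B):
RRRRRB
RRRRRK
RRRRRK
RRRRRR
RRRRRR
RRRRRR
RRRRRR
KKKRRR
After op 2 paint(0,3,W):
RRRWRB
RRRRRK
RRRRRK
RRRRRR
RRRRRR
RRRRRR
RRRRRR
KKKRRR
After op 3 fill(1,2,R) [0 cells changed]:
RRRWRB
RRRRRK
RRRRRK
RRRRRR
RRRRRR
RRRRRR
RRRRRR
KKKRRR
After op 4 paint(7,3,B):
RRRWRB
RRRRRK
RRRRRK
RRRRRR
RRRRRR
RRRRRR
RRRRRR
KKKBRR

Answer: RRRWRB
RRRRRK
RRRRRK
RRRRRR
RRRRRR
RRRRRR
RRRRRR
KKKBRR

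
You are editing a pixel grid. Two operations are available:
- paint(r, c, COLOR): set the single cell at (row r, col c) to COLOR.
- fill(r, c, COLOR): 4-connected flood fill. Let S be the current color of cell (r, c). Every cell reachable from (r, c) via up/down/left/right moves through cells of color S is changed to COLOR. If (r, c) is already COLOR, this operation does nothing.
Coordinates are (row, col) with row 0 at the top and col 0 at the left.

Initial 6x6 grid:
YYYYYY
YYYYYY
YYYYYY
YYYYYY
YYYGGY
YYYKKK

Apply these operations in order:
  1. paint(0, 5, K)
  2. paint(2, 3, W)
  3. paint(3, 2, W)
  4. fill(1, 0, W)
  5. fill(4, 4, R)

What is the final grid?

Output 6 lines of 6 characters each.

Answer: WWWWWK
WWWWWW
WWWWWW
WWWWWW
WWWRRW
WWWKKK

Derivation:
After op 1 paint(0,5,K):
YYYYYK
YYYYYY
YYYYYY
YYYYYY
YYYGGY
YYYKKK
After op 2 paint(2,3,W):
YYYYYK
YYYYYY
YYYWYY
YYYYYY
YYYGGY
YYYKKK
After op 3 paint(3,2,W):
YYYYYK
YYYYYY
YYYWYY
YYWYYY
YYYGGY
YYYKKK
After op 4 fill(1,0,W) [28 cells changed]:
WWWWWK
WWWWWW
WWWWWW
WWWWWW
WWWGGW
WWWKKK
After op 5 fill(4,4,R) [2 cells changed]:
WWWWWK
WWWWWW
WWWWWW
WWWWWW
WWWRRW
WWWKKK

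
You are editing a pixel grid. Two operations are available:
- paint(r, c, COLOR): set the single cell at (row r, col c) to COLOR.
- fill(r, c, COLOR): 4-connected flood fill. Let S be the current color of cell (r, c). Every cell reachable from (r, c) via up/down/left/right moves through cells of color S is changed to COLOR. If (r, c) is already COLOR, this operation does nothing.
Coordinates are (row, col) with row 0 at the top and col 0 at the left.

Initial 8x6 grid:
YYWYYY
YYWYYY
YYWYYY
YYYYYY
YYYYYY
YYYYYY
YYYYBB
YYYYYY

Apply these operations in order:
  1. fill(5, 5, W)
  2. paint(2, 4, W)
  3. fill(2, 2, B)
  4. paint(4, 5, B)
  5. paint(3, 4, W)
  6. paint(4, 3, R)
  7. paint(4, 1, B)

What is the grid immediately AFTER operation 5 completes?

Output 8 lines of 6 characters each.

Answer: BBBBBB
BBBBBB
BBBBBB
BBBBWB
BBBBBB
BBBBBB
BBBBBB
BBBBBB

Derivation:
After op 1 fill(5,5,W) [43 cells changed]:
WWWWWW
WWWWWW
WWWWWW
WWWWWW
WWWWWW
WWWWWW
WWWWBB
WWWWWW
After op 2 paint(2,4,W):
WWWWWW
WWWWWW
WWWWWW
WWWWWW
WWWWWW
WWWWWW
WWWWBB
WWWWWW
After op 3 fill(2,2,B) [46 cells changed]:
BBBBBB
BBBBBB
BBBBBB
BBBBBB
BBBBBB
BBBBBB
BBBBBB
BBBBBB
After op 4 paint(4,5,B):
BBBBBB
BBBBBB
BBBBBB
BBBBBB
BBBBBB
BBBBBB
BBBBBB
BBBBBB
After op 5 paint(3,4,W):
BBBBBB
BBBBBB
BBBBBB
BBBBWB
BBBBBB
BBBBBB
BBBBBB
BBBBBB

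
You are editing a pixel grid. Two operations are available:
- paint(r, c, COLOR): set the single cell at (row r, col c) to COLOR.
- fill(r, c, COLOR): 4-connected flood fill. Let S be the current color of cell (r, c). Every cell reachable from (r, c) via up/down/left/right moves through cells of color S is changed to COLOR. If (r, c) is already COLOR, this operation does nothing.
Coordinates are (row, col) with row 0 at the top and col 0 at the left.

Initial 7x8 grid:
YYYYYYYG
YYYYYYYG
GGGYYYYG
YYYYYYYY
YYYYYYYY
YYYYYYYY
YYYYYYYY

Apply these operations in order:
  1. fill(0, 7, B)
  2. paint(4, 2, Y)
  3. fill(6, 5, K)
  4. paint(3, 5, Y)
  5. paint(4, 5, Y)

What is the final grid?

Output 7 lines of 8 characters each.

Answer: KKKKKKKB
KKKKKKKB
GGGKKKKB
KKKKKYKK
KKKKKYKK
KKKKKKKK
KKKKKKKK

Derivation:
After op 1 fill(0,7,B) [3 cells changed]:
YYYYYYYB
YYYYYYYB
GGGYYYYB
YYYYYYYY
YYYYYYYY
YYYYYYYY
YYYYYYYY
After op 2 paint(4,2,Y):
YYYYYYYB
YYYYYYYB
GGGYYYYB
YYYYYYYY
YYYYYYYY
YYYYYYYY
YYYYYYYY
After op 3 fill(6,5,K) [50 cells changed]:
KKKKKKKB
KKKKKKKB
GGGKKKKB
KKKKKKKK
KKKKKKKK
KKKKKKKK
KKKKKKKK
After op 4 paint(3,5,Y):
KKKKKKKB
KKKKKKKB
GGGKKKKB
KKKKKYKK
KKKKKKKK
KKKKKKKK
KKKKKKKK
After op 5 paint(4,5,Y):
KKKKKKKB
KKKKKKKB
GGGKKKKB
KKKKKYKK
KKKKKYKK
KKKKKKKK
KKKKKKKK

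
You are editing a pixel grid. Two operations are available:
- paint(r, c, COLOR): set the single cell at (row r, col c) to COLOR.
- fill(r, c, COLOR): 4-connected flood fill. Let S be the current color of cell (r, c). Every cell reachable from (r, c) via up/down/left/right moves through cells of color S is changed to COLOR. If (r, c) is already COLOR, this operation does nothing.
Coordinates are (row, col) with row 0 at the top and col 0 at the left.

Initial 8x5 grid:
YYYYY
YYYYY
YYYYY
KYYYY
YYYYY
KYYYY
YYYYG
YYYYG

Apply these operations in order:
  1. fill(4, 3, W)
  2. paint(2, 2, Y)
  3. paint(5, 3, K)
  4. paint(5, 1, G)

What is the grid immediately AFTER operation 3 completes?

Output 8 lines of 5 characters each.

After op 1 fill(4,3,W) [36 cells changed]:
WWWWW
WWWWW
WWWWW
KWWWW
WWWWW
KWWWW
WWWWG
WWWWG
After op 2 paint(2,2,Y):
WWWWW
WWWWW
WWYWW
KWWWW
WWWWW
KWWWW
WWWWG
WWWWG
After op 3 paint(5,3,K):
WWWWW
WWWWW
WWYWW
KWWWW
WWWWW
KWWKW
WWWWG
WWWWG

Answer: WWWWW
WWWWW
WWYWW
KWWWW
WWWWW
KWWKW
WWWWG
WWWWG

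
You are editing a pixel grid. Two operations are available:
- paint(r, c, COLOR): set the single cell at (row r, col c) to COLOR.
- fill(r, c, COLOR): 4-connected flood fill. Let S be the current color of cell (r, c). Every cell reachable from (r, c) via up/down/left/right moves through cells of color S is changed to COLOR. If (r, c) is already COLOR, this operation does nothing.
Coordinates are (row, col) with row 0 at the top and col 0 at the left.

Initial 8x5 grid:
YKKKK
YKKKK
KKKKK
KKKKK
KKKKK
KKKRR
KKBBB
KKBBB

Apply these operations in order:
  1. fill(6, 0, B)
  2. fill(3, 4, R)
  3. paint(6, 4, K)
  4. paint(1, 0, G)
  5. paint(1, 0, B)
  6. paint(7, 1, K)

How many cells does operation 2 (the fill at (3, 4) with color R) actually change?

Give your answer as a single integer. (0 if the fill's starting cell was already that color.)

After op 1 fill(6,0,B) [30 cells changed]:
YBBBB
YBBBB
BBBBB
BBBBB
BBBBB
BBBRR
BBBBB
BBBBB
After op 2 fill(3,4,R) [36 cells changed]:
YRRRR
YRRRR
RRRRR
RRRRR
RRRRR
RRRRR
RRRRR
RRRRR

Answer: 36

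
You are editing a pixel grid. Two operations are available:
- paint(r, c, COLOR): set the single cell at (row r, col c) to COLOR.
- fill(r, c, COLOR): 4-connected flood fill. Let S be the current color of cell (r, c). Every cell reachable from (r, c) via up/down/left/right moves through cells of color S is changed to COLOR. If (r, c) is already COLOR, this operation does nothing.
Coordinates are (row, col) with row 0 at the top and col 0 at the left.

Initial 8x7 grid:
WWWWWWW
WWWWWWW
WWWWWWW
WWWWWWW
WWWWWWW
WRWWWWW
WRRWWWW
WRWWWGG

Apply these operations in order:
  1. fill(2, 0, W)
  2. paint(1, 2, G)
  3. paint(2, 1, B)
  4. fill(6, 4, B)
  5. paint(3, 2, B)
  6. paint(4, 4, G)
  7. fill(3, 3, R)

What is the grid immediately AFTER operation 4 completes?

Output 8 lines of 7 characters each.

Answer: BBBBBBB
BBGBBBB
BBBBBBB
BBBBBBB
BBBBBBB
BRBBBBB
BRRBBBB
BRBBBGG

Derivation:
After op 1 fill(2,0,W) [0 cells changed]:
WWWWWWW
WWWWWWW
WWWWWWW
WWWWWWW
WWWWWWW
WRWWWWW
WRRWWWW
WRWWWGG
After op 2 paint(1,2,G):
WWWWWWW
WWGWWWW
WWWWWWW
WWWWWWW
WWWWWWW
WRWWWWW
WRRWWWW
WRWWWGG
After op 3 paint(2,1,B):
WWWWWWW
WWGWWWW
WBWWWWW
WWWWWWW
WWWWWWW
WRWWWWW
WRRWWWW
WRWWWGG
After op 4 fill(6,4,B) [48 cells changed]:
BBBBBBB
BBGBBBB
BBBBBBB
BBBBBBB
BBBBBBB
BRBBBBB
BRRBBBB
BRBBBGG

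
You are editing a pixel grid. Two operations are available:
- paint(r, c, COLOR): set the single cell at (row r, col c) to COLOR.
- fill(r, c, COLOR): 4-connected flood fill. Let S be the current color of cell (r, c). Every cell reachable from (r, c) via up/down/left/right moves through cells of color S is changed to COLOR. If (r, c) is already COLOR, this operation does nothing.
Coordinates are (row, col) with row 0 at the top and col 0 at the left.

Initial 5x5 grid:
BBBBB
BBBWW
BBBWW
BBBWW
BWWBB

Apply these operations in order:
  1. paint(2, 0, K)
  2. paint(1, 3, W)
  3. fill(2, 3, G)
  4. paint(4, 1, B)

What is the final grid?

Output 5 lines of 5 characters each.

After op 1 paint(2,0,K):
BBBBB
BBBWW
KBBWW
BBBWW
BWWBB
After op 2 paint(1,3,W):
BBBBB
BBBWW
KBBWW
BBBWW
BWWBB
After op 3 fill(2,3,G) [6 cells changed]:
BBBBB
BBBGG
KBBGG
BBBGG
BWWBB
After op 4 paint(4,1,B):
BBBBB
BBBGG
KBBGG
BBBGG
BBWBB

Answer: BBBBB
BBBGG
KBBGG
BBBGG
BBWBB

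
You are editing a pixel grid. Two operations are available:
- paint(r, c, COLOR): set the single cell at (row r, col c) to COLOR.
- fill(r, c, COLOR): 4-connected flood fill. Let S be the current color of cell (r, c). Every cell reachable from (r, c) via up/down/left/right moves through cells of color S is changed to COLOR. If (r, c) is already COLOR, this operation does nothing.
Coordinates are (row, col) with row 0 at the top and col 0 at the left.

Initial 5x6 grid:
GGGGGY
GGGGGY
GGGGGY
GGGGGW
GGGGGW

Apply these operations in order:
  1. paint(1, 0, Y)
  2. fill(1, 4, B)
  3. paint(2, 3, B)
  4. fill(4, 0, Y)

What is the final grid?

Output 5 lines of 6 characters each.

Answer: YYYYYY
YYYYYY
YYYYYY
YYYYYW
YYYYYW

Derivation:
After op 1 paint(1,0,Y):
GGGGGY
YGGGGY
GGGGGY
GGGGGW
GGGGGW
After op 2 fill(1,4,B) [24 cells changed]:
BBBBBY
YBBBBY
BBBBBY
BBBBBW
BBBBBW
After op 3 paint(2,3,B):
BBBBBY
YBBBBY
BBBBBY
BBBBBW
BBBBBW
After op 4 fill(4,0,Y) [24 cells changed]:
YYYYYY
YYYYYY
YYYYYY
YYYYYW
YYYYYW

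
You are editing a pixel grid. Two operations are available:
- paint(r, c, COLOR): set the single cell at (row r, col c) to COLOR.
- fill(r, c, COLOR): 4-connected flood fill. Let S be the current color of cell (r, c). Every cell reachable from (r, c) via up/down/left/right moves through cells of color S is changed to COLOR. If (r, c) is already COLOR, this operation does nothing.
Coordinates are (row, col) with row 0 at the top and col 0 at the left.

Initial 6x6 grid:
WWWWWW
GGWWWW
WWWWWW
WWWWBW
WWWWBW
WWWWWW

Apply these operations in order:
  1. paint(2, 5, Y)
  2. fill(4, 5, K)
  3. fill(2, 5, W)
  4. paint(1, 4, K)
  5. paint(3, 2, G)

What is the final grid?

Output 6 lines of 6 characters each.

Answer: KKKKKK
GGKKKK
KKKKKW
KKGKBK
KKKKBK
KKKKKK

Derivation:
After op 1 paint(2,5,Y):
WWWWWW
GGWWWW
WWWWWY
WWWWBW
WWWWBW
WWWWWW
After op 2 fill(4,5,K) [31 cells changed]:
KKKKKK
GGKKKK
KKKKKY
KKKKBK
KKKKBK
KKKKKK
After op 3 fill(2,5,W) [1 cells changed]:
KKKKKK
GGKKKK
KKKKKW
KKKKBK
KKKKBK
KKKKKK
After op 4 paint(1,4,K):
KKKKKK
GGKKKK
KKKKKW
KKKKBK
KKKKBK
KKKKKK
After op 5 paint(3,2,G):
KKKKKK
GGKKKK
KKKKKW
KKGKBK
KKKKBK
KKKKKK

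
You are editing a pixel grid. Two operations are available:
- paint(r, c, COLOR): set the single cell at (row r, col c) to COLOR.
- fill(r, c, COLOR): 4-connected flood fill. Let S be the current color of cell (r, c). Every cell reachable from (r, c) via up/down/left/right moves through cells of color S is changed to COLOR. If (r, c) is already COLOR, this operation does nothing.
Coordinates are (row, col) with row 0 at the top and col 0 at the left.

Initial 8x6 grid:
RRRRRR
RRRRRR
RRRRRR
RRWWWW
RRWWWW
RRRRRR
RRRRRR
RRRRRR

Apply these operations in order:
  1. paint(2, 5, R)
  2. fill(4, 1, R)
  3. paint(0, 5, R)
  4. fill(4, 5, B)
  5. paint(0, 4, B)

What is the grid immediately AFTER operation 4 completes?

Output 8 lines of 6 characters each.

Answer: RRRRRR
RRRRRR
RRRRRR
RRBBBB
RRBBBB
RRRRRR
RRRRRR
RRRRRR

Derivation:
After op 1 paint(2,5,R):
RRRRRR
RRRRRR
RRRRRR
RRWWWW
RRWWWW
RRRRRR
RRRRRR
RRRRRR
After op 2 fill(4,1,R) [0 cells changed]:
RRRRRR
RRRRRR
RRRRRR
RRWWWW
RRWWWW
RRRRRR
RRRRRR
RRRRRR
After op 3 paint(0,5,R):
RRRRRR
RRRRRR
RRRRRR
RRWWWW
RRWWWW
RRRRRR
RRRRRR
RRRRRR
After op 4 fill(4,5,B) [8 cells changed]:
RRRRRR
RRRRRR
RRRRRR
RRBBBB
RRBBBB
RRRRRR
RRRRRR
RRRRRR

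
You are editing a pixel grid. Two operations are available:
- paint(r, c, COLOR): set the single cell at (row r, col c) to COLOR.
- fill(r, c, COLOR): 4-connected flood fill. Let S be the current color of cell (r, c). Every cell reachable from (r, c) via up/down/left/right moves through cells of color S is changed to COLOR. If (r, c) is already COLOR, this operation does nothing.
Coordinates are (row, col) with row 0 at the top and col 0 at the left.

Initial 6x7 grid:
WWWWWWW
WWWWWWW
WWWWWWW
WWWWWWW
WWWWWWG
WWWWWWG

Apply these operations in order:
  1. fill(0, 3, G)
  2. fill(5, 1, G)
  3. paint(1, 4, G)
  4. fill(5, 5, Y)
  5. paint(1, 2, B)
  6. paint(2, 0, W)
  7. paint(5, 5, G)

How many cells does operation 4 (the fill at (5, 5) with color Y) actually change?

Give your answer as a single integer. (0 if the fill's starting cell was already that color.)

Answer: 42

Derivation:
After op 1 fill(0,3,G) [40 cells changed]:
GGGGGGG
GGGGGGG
GGGGGGG
GGGGGGG
GGGGGGG
GGGGGGG
After op 2 fill(5,1,G) [0 cells changed]:
GGGGGGG
GGGGGGG
GGGGGGG
GGGGGGG
GGGGGGG
GGGGGGG
After op 3 paint(1,4,G):
GGGGGGG
GGGGGGG
GGGGGGG
GGGGGGG
GGGGGGG
GGGGGGG
After op 4 fill(5,5,Y) [42 cells changed]:
YYYYYYY
YYYYYYY
YYYYYYY
YYYYYYY
YYYYYYY
YYYYYYY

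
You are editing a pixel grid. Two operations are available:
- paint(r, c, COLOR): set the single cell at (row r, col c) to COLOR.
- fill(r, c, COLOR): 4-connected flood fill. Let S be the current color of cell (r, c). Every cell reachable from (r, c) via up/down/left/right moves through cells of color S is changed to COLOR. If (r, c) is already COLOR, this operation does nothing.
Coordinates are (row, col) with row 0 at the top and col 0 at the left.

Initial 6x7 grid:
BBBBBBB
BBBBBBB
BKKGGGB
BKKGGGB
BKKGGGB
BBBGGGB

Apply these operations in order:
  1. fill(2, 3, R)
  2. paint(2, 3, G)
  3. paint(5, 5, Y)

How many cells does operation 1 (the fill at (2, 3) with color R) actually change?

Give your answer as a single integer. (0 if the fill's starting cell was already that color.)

After op 1 fill(2,3,R) [12 cells changed]:
BBBBBBB
BBBBBBB
BKKRRRB
BKKRRRB
BKKRRRB
BBBRRRB

Answer: 12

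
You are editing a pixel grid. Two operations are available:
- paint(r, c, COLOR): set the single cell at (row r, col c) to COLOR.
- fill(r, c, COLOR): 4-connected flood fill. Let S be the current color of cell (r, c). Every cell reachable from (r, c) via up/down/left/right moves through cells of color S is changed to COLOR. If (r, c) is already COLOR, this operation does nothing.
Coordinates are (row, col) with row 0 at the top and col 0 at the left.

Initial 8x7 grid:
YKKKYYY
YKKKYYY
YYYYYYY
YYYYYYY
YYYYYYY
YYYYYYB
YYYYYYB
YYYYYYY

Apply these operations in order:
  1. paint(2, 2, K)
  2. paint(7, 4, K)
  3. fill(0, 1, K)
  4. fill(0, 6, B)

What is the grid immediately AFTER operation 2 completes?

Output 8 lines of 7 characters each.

After op 1 paint(2,2,K):
YKKKYYY
YKKKYYY
YYKYYYY
YYYYYYY
YYYYYYY
YYYYYYB
YYYYYYB
YYYYYYY
After op 2 paint(7,4,K):
YKKKYYY
YKKKYYY
YYKYYYY
YYYYYYY
YYYYYYY
YYYYYYB
YYYYYYB
YYYYKYY

Answer: YKKKYYY
YKKKYYY
YYKYYYY
YYYYYYY
YYYYYYY
YYYYYYB
YYYYYYB
YYYYKYY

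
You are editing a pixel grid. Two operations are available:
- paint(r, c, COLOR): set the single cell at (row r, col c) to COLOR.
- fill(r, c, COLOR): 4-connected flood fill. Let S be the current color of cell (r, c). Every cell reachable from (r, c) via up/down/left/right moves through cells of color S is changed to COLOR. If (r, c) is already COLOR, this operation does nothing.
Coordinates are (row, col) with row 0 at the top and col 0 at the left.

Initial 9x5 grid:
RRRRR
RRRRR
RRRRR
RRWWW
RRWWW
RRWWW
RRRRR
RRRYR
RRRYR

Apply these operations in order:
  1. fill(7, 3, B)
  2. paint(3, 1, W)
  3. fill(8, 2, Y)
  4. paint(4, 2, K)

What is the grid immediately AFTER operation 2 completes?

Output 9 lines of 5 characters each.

Answer: RRRRR
RRRRR
RRRRR
RWWWW
RRWWW
RRWWW
RRRRR
RRRBR
RRRBR

Derivation:
After op 1 fill(7,3,B) [2 cells changed]:
RRRRR
RRRRR
RRRRR
RRWWW
RRWWW
RRWWW
RRRRR
RRRBR
RRRBR
After op 2 paint(3,1,W):
RRRRR
RRRRR
RRRRR
RWWWW
RRWWW
RRWWW
RRRRR
RRRBR
RRRBR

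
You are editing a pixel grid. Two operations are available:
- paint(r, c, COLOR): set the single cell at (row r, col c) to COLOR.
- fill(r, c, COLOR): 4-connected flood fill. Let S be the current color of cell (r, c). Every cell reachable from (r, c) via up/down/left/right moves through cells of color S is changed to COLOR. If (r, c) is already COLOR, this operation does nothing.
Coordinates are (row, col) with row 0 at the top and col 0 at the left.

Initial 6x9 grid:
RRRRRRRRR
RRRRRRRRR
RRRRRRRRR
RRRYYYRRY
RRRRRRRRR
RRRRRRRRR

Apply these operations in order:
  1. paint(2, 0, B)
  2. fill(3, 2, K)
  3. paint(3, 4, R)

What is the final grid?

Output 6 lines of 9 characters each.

After op 1 paint(2,0,B):
RRRRRRRRR
RRRRRRRRR
BRRRRRRRR
RRRYYYRRY
RRRRRRRRR
RRRRRRRRR
After op 2 fill(3,2,K) [49 cells changed]:
KKKKKKKKK
KKKKKKKKK
BKKKKKKKK
KKKYYYKKY
KKKKKKKKK
KKKKKKKKK
After op 3 paint(3,4,R):
KKKKKKKKK
KKKKKKKKK
BKKKKKKKK
KKKYRYKKY
KKKKKKKKK
KKKKKKKKK

Answer: KKKKKKKKK
KKKKKKKKK
BKKKKKKKK
KKKYRYKKY
KKKKKKKKK
KKKKKKKKK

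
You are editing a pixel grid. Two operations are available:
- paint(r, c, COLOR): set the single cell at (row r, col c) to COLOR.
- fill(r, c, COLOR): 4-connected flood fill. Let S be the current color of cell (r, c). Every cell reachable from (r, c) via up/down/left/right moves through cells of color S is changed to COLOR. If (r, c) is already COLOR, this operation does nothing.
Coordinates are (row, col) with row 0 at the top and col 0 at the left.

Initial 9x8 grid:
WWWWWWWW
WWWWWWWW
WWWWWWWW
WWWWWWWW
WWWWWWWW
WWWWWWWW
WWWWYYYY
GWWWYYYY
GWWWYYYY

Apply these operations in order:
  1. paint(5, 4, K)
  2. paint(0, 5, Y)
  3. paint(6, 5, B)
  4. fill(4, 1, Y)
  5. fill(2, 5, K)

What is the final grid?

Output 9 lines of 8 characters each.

Answer: KKKKKKKK
KKKKKKKK
KKKKKKKK
KKKKKKKK
KKKKKKKK
KKKKKKKK
KKKKKBKK
GKKKKKKK
GKKKKKKK

Derivation:
After op 1 paint(5,4,K):
WWWWWWWW
WWWWWWWW
WWWWWWWW
WWWWWWWW
WWWWWWWW
WWWWKWWW
WWWWYYYY
GWWWYYYY
GWWWYYYY
After op 2 paint(0,5,Y):
WWWWWYWW
WWWWWWWW
WWWWWWWW
WWWWWWWW
WWWWWWWW
WWWWKWWW
WWWWYYYY
GWWWYYYY
GWWWYYYY
After op 3 paint(6,5,B):
WWWWWYWW
WWWWWWWW
WWWWWWWW
WWWWWWWW
WWWWWWWW
WWWWKWWW
WWWWYBYY
GWWWYYYY
GWWWYYYY
After op 4 fill(4,1,Y) [56 cells changed]:
YYYYYYYY
YYYYYYYY
YYYYYYYY
YYYYYYYY
YYYYYYYY
YYYYKYYY
YYYYYBYY
GYYYYYYY
GYYYYYYY
After op 5 fill(2,5,K) [68 cells changed]:
KKKKKKKK
KKKKKKKK
KKKKKKKK
KKKKKKKK
KKKKKKKK
KKKKKKKK
KKKKKBKK
GKKKKKKK
GKKKKKKK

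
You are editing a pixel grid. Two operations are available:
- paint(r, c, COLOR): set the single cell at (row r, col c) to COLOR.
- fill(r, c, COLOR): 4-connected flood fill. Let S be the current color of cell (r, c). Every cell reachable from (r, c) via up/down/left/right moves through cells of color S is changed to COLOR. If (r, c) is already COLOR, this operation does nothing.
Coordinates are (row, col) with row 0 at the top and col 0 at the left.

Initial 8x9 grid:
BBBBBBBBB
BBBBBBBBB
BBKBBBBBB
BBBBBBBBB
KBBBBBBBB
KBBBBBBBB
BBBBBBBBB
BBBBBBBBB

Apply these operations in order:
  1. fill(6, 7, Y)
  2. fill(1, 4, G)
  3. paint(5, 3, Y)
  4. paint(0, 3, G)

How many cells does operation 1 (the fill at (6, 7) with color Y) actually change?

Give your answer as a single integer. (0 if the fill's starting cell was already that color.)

Answer: 69

Derivation:
After op 1 fill(6,7,Y) [69 cells changed]:
YYYYYYYYY
YYYYYYYYY
YYKYYYYYY
YYYYYYYYY
KYYYYYYYY
KYYYYYYYY
YYYYYYYYY
YYYYYYYYY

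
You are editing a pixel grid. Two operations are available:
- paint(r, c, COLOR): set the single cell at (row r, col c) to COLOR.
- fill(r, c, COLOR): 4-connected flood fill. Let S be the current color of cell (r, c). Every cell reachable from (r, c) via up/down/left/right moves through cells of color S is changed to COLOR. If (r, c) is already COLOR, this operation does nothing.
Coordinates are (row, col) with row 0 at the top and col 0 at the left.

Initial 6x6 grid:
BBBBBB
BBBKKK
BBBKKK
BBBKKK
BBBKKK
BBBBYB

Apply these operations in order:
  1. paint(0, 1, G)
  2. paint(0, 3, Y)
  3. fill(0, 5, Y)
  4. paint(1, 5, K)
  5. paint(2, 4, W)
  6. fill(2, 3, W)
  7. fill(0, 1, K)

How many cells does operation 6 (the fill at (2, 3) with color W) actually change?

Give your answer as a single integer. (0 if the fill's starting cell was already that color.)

After op 1 paint(0,1,G):
BGBBBB
BBBKKK
BBBKKK
BBBKKK
BBBKKK
BBBBYB
After op 2 paint(0,3,Y):
BGBYBB
BBBKKK
BBBKKK
BBBKKK
BBBKKK
BBBBYB
After op 3 fill(0,5,Y) [2 cells changed]:
BGBYYY
BBBKKK
BBBKKK
BBBKKK
BBBKKK
BBBBYB
After op 4 paint(1,5,K):
BGBYYY
BBBKKK
BBBKKK
BBBKKK
BBBKKK
BBBBYB
After op 5 paint(2,4,W):
BGBYYY
BBBKKK
BBBKWK
BBBKKK
BBBKKK
BBBBYB
After op 6 fill(2,3,W) [11 cells changed]:
BGBYYY
BBBWWW
BBBWWW
BBBWWW
BBBWWW
BBBBYB

Answer: 11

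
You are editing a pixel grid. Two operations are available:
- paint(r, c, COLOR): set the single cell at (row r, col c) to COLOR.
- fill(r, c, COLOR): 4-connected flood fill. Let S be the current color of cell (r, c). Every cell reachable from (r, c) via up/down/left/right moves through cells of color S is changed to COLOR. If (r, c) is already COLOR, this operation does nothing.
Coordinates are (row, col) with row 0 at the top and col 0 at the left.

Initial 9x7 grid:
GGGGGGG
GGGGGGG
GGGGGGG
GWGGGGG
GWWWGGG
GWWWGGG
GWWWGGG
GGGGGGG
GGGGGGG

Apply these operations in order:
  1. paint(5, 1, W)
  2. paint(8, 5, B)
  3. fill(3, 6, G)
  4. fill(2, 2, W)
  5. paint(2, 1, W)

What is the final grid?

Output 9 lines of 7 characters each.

Answer: WWWWWWW
WWWWWWW
WWWWWWW
WWWWWWW
WWWWWWW
WWWWWWW
WWWWWWW
WWWWWWW
WWWWWBW

Derivation:
After op 1 paint(5,1,W):
GGGGGGG
GGGGGGG
GGGGGGG
GWGGGGG
GWWWGGG
GWWWGGG
GWWWGGG
GGGGGGG
GGGGGGG
After op 2 paint(8,5,B):
GGGGGGG
GGGGGGG
GGGGGGG
GWGGGGG
GWWWGGG
GWWWGGG
GWWWGGG
GGGGGGG
GGGGGBG
After op 3 fill(3,6,G) [0 cells changed]:
GGGGGGG
GGGGGGG
GGGGGGG
GWGGGGG
GWWWGGG
GWWWGGG
GWWWGGG
GGGGGGG
GGGGGBG
After op 4 fill(2,2,W) [52 cells changed]:
WWWWWWW
WWWWWWW
WWWWWWW
WWWWWWW
WWWWWWW
WWWWWWW
WWWWWWW
WWWWWWW
WWWWWBW
After op 5 paint(2,1,W):
WWWWWWW
WWWWWWW
WWWWWWW
WWWWWWW
WWWWWWW
WWWWWWW
WWWWWWW
WWWWWWW
WWWWWBW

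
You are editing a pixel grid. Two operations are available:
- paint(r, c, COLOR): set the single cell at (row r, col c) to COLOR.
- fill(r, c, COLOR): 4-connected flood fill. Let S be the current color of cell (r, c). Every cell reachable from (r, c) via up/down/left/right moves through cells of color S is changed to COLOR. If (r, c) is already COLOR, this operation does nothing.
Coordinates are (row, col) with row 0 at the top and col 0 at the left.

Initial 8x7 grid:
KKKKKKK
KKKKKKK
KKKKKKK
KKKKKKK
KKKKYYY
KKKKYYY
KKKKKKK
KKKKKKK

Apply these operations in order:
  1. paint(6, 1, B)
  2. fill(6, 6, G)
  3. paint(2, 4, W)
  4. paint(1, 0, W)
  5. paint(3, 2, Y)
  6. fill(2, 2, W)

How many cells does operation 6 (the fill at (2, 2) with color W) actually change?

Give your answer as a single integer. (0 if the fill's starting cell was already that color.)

After op 1 paint(6,1,B):
KKKKKKK
KKKKKKK
KKKKKKK
KKKKKKK
KKKKYYY
KKKKYYY
KBKKKKK
KKKKKKK
After op 2 fill(6,6,G) [49 cells changed]:
GGGGGGG
GGGGGGG
GGGGGGG
GGGGGGG
GGGGYYY
GGGGYYY
GBGGGGG
GGGGGGG
After op 3 paint(2,4,W):
GGGGGGG
GGGGGGG
GGGGWGG
GGGGGGG
GGGGYYY
GGGGYYY
GBGGGGG
GGGGGGG
After op 4 paint(1,0,W):
GGGGGGG
WGGGGGG
GGGGWGG
GGGGGGG
GGGGYYY
GGGGYYY
GBGGGGG
GGGGGGG
After op 5 paint(3,2,Y):
GGGGGGG
WGGGGGG
GGGGWGG
GGYGGGG
GGGGYYY
GGGGYYY
GBGGGGG
GGGGGGG
After op 6 fill(2,2,W) [46 cells changed]:
WWWWWWW
WWWWWWW
WWWWWWW
WWYWWWW
WWWWYYY
WWWWYYY
WBWWWWW
WWWWWWW

Answer: 46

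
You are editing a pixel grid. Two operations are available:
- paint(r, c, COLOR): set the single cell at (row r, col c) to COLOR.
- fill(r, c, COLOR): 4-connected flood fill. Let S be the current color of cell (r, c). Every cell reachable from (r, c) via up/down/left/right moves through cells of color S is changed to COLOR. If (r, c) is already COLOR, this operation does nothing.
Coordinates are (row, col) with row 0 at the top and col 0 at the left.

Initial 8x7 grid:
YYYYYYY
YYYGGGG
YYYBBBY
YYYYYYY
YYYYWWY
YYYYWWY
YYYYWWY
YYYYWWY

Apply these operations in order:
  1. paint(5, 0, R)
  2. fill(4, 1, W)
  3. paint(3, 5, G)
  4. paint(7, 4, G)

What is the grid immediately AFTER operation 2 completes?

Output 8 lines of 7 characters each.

After op 1 paint(5,0,R):
YYYYYYY
YYYGGGG
YYYBBBY
YYYYYYY
YYYYWWY
RYYYWWY
YYYYWWY
YYYYWWY
After op 2 fill(4,1,W) [40 cells changed]:
WWWWWWW
WWWGGGG
WWWBBBW
WWWWWWW
WWWWWWW
RWWWWWW
WWWWWWW
WWWWWWW

Answer: WWWWWWW
WWWGGGG
WWWBBBW
WWWWWWW
WWWWWWW
RWWWWWW
WWWWWWW
WWWWWWW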